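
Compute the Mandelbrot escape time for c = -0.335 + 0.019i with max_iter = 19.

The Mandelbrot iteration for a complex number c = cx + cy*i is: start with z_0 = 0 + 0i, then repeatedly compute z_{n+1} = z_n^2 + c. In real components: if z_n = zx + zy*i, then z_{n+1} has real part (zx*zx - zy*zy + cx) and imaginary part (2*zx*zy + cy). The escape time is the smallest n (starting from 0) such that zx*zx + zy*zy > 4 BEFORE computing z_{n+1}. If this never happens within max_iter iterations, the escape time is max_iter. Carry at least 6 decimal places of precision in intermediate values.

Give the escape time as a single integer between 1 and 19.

z_0 = 0 + 0i, c = -0.3350 + 0.0190i
Iter 1: z = -0.3350 + 0.0190i, |z|^2 = 0.1126
Iter 2: z = -0.2231 + 0.0063i, |z|^2 = 0.0498
Iter 3: z = -0.2852 + 0.0162i, |z|^2 = 0.0816
Iter 4: z = -0.2539 + 0.0098i, |z|^2 = 0.0646
Iter 5: z = -0.2706 + 0.0140i, |z|^2 = 0.0734
Iter 6: z = -0.2620 + 0.0114i, |z|^2 = 0.0688
Iter 7: z = -0.2665 + 0.0130i, |z|^2 = 0.0712
Iter 8: z = -0.2641 + 0.0121i, |z|^2 = 0.0699
Iter 9: z = -0.2654 + 0.0126i, |z|^2 = 0.0706
Iter 10: z = -0.2647 + 0.0123i, |z|^2 = 0.0702
Iter 11: z = -0.2651 + 0.0125i, |z|^2 = 0.0704
Iter 12: z = -0.2649 + 0.0124i, |z|^2 = 0.0703
Iter 13: z = -0.2650 + 0.0124i, |z|^2 = 0.0704
Iter 14: z = -0.2649 + 0.0124i, |z|^2 = 0.0703
Iter 15: z = -0.2650 + 0.0124i, |z|^2 = 0.0704
Iter 16: z = -0.2649 + 0.0124i, |z|^2 = 0.0704
Iter 17: z = -0.2650 + 0.0124i, |z|^2 = 0.0704
Iter 18: z = -0.2650 + 0.0124i, |z|^2 = 0.0704

Answer: 19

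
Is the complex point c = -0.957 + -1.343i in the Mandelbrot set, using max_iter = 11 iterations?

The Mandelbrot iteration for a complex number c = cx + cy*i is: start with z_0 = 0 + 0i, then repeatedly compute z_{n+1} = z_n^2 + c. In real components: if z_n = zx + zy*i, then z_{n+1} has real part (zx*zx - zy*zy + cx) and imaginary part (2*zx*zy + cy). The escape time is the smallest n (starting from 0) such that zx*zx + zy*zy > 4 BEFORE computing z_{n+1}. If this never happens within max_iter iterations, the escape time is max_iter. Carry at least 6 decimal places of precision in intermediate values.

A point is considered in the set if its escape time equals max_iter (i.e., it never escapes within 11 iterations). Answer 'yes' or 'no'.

Answer: no

Derivation:
z_0 = 0 + 0i, c = -0.9570 + -1.3430i
Iter 1: z = -0.9570 + -1.3430i, |z|^2 = 2.7195
Iter 2: z = -1.8448 + 1.2275i, |z|^2 = 4.9100
Escaped at iteration 2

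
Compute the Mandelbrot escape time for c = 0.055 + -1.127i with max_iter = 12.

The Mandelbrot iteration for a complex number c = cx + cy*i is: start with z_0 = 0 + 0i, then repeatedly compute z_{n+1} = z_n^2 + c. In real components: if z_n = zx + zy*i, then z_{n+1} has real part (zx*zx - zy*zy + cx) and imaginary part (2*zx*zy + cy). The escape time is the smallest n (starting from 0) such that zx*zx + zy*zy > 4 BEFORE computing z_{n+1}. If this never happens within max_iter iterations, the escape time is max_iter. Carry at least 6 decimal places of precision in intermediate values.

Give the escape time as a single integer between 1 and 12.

z_0 = 0 + 0i, c = 0.0550 + -1.1270i
Iter 1: z = 0.0550 + -1.1270i, |z|^2 = 1.2732
Iter 2: z = -1.2121 + -1.2510i, |z|^2 = 3.0341
Iter 3: z = -0.0407 + 1.9056i, |z|^2 = 3.6330
Iter 4: z = -3.5747 + -1.2822i, |z|^2 = 14.4226
Escaped at iteration 4

Answer: 4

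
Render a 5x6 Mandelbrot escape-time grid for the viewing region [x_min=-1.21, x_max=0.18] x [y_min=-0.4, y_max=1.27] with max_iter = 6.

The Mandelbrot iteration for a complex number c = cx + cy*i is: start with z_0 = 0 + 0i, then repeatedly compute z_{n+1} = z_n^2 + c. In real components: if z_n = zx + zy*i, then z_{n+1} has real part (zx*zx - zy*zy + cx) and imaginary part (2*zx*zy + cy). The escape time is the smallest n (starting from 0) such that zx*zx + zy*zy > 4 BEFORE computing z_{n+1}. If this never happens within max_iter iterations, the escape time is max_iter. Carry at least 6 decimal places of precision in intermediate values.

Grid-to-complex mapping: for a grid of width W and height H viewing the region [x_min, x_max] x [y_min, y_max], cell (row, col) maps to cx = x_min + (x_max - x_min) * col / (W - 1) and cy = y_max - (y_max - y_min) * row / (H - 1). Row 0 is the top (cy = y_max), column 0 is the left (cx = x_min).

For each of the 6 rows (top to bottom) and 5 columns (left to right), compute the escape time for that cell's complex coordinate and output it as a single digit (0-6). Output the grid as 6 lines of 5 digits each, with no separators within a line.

Answer: 23332
33464
35666
66666
66666
66666

Derivation:
(row=0, col=0): c = -1.2100 + 1.2700i → escape time 2
(row=0, col=1): c = -0.8625 + 1.2700i → escape time 3
(row=0, col=2): c = -0.5150 + 1.2700i → escape time 3
(row=0, col=3): c = -0.1675 + 1.2700i → escape time 3
(row=0, col=4): c = 0.1800 + 1.2700i → escape time 2
(row=1, col=0): c = -1.2100 + 0.9360i → escape time 3
(row=1, col=1): c = -0.8625 + 0.9360i → escape time 3
(row=1, col=2): c = -0.5150 + 0.9360i → escape time 4
(row=1, col=3): c = -0.1675 + 0.9360i → escape time 6
(row=1, col=4): c = 0.1800 + 0.9360i → escape time 4
(row=2, col=0): c = -1.2100 + 0.6020i → escape time 3
(row=2, col=1): c = -0.8625 + 0.6020i → escape time 5
(row=2, col=2): c = -0.5150 + 0.6020i → escape time 6
(row=2, col=3): c = -0.1675 + 0.6020i → escape time 6
(row=2, col=4): c = 0.1800 + 0.6020i → escape time 6
(row=3, col=0): c = -1.2100 + 0.2680i → escape time 6
(row=3, col=1): c = -0.8625 + 0.2680i → escape time 6
(row=3, col=2): c = -0.5150 + 0.2680i → escape time 6
(row=3, col=3): c = -0.1675 + 0.2680i → escape time 6
(row=3, col=4): c = 0.1800 + 0.2680i → escape time 6
(row=4, col=0): c = -1.2100 + -0.0660i → escape time 6
(row=4, col=1): c = -0.8625 + -0.0660i → escape time 6
(row=4, col=2): c = -0.5150 + -0.0660i → escape time 6
(row=4, col=3): c = -0.1675 + -0.0660i → escape time 6
(row=4, col=4): c = 0.1800 + -0.0660i → escape time 6
(row=5, col=0): c = -1.2100 + -0.4000i → escape time 6
(row=5, col=1): c = -0.8625 + -0.4000i → escape time 6
(row=5, col=2): c = -0.5150 + -0.4000i → escape time 6
(row=5, col=3): c = -0.1675 + -0.4000i → escape time 6
(row=5, col=4): c = 0.1800 + -0.4000i → escape time 6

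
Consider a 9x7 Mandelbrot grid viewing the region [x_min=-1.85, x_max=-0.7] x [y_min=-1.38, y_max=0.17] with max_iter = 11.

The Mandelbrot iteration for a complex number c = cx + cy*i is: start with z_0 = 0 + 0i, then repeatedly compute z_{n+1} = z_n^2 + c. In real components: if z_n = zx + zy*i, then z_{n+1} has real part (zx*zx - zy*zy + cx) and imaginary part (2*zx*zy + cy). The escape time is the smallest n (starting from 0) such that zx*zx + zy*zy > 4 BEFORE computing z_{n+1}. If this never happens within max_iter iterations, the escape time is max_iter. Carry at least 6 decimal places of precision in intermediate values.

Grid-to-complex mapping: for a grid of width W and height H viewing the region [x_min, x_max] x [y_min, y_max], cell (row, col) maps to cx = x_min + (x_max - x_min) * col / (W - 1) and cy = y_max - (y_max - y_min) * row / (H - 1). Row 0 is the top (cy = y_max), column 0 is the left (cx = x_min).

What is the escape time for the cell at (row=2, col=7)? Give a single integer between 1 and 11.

z_0 = 0 + 0i, c = -0.8438 + -0.3467i
Iter 1: z = -0.8438 + -0.3467i, |z|^2 = 0.8321
Iter 2: z = -0.2520 + 0.2383i, |z|^2 = 0.1203
Iter 3: z = -0.8370 + -0.4668i, |z|^2 = 0.9185
Iter 4: z = -0.3610 + 0.4348i, |z|^2 = 0.3194
Iter 5: z = -0.9025 + -0.6606i, |z|^2 = 1.2508
Iter 6: z = -0.4657 + 0.8456i, |z|^2 = 0.9320
Iter 7: z = -1.3420 + -1.1343i, |z|^2 = 3.0875
Iter 8: z = -0.3294 + 2.6977i, |z|^2 = 7.3862
Escaped at iteration 8

Answer: 8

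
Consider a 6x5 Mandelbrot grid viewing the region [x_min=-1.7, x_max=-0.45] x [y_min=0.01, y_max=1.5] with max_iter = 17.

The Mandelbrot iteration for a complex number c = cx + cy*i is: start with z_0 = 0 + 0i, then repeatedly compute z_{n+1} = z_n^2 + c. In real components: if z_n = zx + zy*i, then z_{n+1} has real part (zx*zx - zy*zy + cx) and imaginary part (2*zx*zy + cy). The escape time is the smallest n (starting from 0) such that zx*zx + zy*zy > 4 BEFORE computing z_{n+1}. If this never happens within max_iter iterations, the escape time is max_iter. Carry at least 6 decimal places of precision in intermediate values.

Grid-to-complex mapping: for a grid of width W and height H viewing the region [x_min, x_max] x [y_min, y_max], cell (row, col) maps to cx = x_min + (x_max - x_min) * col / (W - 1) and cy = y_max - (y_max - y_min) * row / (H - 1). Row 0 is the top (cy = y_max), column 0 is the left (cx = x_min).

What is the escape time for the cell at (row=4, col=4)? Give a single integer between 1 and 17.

Answer: 17

Derivation:
z_0 = 0 + 0i, c = -0.7000 + 0.0100i
Iter 1: z = -0.7000 + 0.0100i, |z|^2 = 0.4901
Iter 2: z = -0.2101 + -0.0040i, |z|^2 = 0.0442
Iter 3: z = -0.6559 + 0.0117i, |z|^2 = 0.4303
Iter 4: z = -0.2700 + -0.0053i, |z|^2 = 0.0729
Iter 5: z = -0.6271 + 0.0129i, |z|^2 = 0.3935
Iter 6: z = -0.3069 + -0.0061i, |z|^2 = 0.0942
Iter 7: z = -0.6059 + 0.0138i, |z|^2 = 0.3673
Iter 8: z = -0.3331 + -0.0067i, |z|^2 = 0.1110
Iter 9: z = -0.5891 + 0.0145i, |z|^2 = 0.3472
Iter 10: z = -0.3532 + -0.0070i, |z|^2 = 0.1248
Iter 11: z = -0.5753 + 0.0150i, |z|^2 = 0.3312
Iter 12: z = -0.3692 + -0.0072i, |z|^2 = 0.1364
Iter 13: z = -0.5637 + 0.0153i, |z|^2 = 0.3180
Iter 14: z = -0.3825 + -0.0073i, |z|^2 = 0.1463
Iter 15: z = -0.5538 + 0.0156i, |z|^2 = 0.3069
Iter 16: z = -0.3936 + -0.0072i, |z|^2 = 0.1550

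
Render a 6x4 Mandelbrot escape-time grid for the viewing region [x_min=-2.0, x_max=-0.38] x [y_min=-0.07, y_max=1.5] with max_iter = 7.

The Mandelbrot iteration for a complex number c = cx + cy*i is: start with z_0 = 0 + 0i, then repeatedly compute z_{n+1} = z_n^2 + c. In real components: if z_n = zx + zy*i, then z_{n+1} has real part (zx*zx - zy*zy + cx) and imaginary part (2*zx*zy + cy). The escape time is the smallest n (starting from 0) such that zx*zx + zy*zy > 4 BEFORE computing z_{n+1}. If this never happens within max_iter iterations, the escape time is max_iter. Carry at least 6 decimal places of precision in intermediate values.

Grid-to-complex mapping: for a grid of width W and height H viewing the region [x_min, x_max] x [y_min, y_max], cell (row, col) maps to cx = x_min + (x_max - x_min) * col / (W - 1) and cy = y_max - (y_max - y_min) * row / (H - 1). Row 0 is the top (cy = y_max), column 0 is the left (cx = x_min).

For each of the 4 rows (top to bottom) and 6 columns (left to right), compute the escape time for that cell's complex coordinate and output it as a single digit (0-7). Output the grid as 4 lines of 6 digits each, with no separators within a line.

(row=0, col=0): c = -2.0000 + 1.5000i → escape time 1
(row=0, col=1): c = -1.6760 + 1.5000i → escape time 1
(row=0, col=2): c = -1.3520 + 1.5000i → escape time 1
(row=0, col=3): c = -1.0280 + 1.5000i → escape time 2
(row=0, col=4): c = -0.7040 + 1.5000i → escape time 2
(row=0, col=5): c = -0.3800 + 1.5000i → escape time 2
(row=1, col=0): c = -2.0000 + 0.9767i → escape time 1
(row=1, col=1): c = -1.6760 + 0.9767i → escape time 2
(row=1, col=2): c = -1.3520 + 0.9767i → escape time 3
(row=1, col=3): c = -1.0280 + 0.9767i → escape time 3
(row=1, col=4): c = -0.7040 + 0.9767i → escape time 4
(row=1, col=5): c = -0.3800 + 0.9767i → escape time 5
(row=2, col=0): c = -2.0000 + 0.4533i → escape time 1
(row=2, col=1): c = -1.6760 + 0.4533i → escape time 3
(row=2, col=2): c = -1.3520 + 0.4533i → escape time 4
(row=2, col=3): c = -1.0280 + 0.4533i → escape time 5
(row=2, col=4): c = -0.7040 + 0.4533i → escape time 7
(row=2, col=5): c = -0.3800 + 0.4533i → escape time 7
(row=3, col=0): c = -2.0000 + -0.0700i → escape time 1
(row=3, col=1): c = -1.6760 + -0.0700i → escape time 6
(row=3, col=2): c = -1.3520 + -0.0700i → escape time 7
(row=3, col=3): c = -1.0280 + -0.0700i → escape time 7
(row=3, col=4): c = -0.7040 + -0.0700i → escape time 7
(row=3, col=5): c = -0.3800 + -0.0700i → escape time 7

Answer: 111222
123345
134577
167777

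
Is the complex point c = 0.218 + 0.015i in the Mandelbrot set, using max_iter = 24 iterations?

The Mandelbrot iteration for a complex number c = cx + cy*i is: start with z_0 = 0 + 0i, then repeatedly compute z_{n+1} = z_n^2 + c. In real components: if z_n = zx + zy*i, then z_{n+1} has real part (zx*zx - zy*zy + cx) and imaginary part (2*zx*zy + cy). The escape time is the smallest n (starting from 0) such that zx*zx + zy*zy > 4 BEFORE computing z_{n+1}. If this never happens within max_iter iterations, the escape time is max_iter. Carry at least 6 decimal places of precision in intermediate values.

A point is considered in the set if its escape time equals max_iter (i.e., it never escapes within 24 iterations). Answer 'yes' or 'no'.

z_0 = 0 + 0i, c = 0.2180 + 0.0150i
Iter 1: z = 0.2180 + 0.0150i, |z|^2 = 0.0477
Iter 2: z = 0.2653 + 0.0215i, |z|^2 = 0.0708
Iter 3: z = 0.2879 + 0.0264i, |z|^2 = 0.0836
Iter 4: z = 0.3002 + 0.0302i, |z|^2 = 0.0910
Iter 5: z = 0.3072 + 0.0331i, |z|^2 = 0.0955
Iter 6: z = 0.3113 + 0.0354i, |z|^2 = 0.0981
Iter 7: z = 0.3136 + 0.0370i, |z|^2 = 0.0997
Iter 8: z = 0.3150 + 0.0382i, |z|^2 = 0.1007
Iter 9: z = 0.3158 + 0.0391i, |z|^2 = 0.1012
Iter 10: z = 0.3162 + 0.0397i, |z|^2 = 0.1015
Iter 11: z = 0.3164 + 0.0401i, |z|^2 = 0.1017
Iter 12: z = 0.3165 + 0.0404i, |z|^2 = 0.1018
Iter 13: z = 0.3165 + 0.0406i, |z|^2 = 0.1018
Iter 14: z = 0.3166 + 0.0407i, |z|^2 = 0.1019
Iter 15: z = 0.3166 + 0.0408i, |z|^2 = 0.1019
Iter 16: z = 0.3165 + 0.0408i, |z|^2 = 0.1019
Iter 17: z = 0.3165 + 0.0408i, |z|^2 = 0.1019
Iter 18: z = 0.3165 + 0.0408i, |z|^2 = 0.1019
Iter 19: z = 0.3165 + 0.0409i, |z|^2 = 0.1019
Iter 20: z = 0.3165 + 0.0409i, |z|^2 = 0.1019
Iter 21: z = 0.3165 + 0.0409i, |z|^2 = 0.1019
Iter 22: z = 0.3165 + 0.0409i, |z|^2 = 0.1018
Iter 23: z = 0.3165 + 0.0409i, |z|^2 = 0.1018
Did not escape in 24 iterations → in set

Answer: yes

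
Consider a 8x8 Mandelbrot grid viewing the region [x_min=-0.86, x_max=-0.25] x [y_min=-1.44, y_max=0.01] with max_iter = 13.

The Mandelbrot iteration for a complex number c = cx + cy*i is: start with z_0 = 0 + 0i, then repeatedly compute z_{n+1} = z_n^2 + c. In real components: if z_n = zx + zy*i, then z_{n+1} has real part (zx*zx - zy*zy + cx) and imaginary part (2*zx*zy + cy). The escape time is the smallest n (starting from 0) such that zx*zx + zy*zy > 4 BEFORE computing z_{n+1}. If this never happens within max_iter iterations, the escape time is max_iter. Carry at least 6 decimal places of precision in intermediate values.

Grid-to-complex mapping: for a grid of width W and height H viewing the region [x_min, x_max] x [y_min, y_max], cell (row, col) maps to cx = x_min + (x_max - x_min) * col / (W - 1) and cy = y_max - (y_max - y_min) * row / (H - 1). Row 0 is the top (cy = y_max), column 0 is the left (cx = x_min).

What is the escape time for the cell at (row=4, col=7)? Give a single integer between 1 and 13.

z_0 = 0 + 0i, c = -0.2500 + -0.8186i
Iter 1: z = -0.2500 + -0.8186i, |z|^2 = 0.7326
Iter 2: z = -0.8576 + -0.4093i, |z|^2 = 0.9029
Iter 3: z = 0.3179 + -0.1166i, |z|^2 = 0.1147
Iter 4: z = -0.1625 + -0.8927i, |z|^2 = 0.8233
Iter 5: z = -1.0205 + -0.5284i, |z|^2 = 1.3206
Iter 6: z = 0.5122 + 0.2598i, |z|^2 = 0.3299
Iter 7: z = -0.0551 + -0.5524i, |z|^2 = 0.3082
Iter 8: z = -0.5521 + -0.7577i, |z|^2 = 0.8789
Iter 9: z = -0.5193 + 0.0180i, |z|^2 = 0.2700
Iter 10: z = 0.0193 + -0.8373i, |z|^2 = 0.7014
Iter 11: z = -0.9507 + -0.8509i, |z|^2 = 1.6279
Iter 12: z = -0.0703 + 0.7993i, |z|^2 = 0.6439

Answer: 13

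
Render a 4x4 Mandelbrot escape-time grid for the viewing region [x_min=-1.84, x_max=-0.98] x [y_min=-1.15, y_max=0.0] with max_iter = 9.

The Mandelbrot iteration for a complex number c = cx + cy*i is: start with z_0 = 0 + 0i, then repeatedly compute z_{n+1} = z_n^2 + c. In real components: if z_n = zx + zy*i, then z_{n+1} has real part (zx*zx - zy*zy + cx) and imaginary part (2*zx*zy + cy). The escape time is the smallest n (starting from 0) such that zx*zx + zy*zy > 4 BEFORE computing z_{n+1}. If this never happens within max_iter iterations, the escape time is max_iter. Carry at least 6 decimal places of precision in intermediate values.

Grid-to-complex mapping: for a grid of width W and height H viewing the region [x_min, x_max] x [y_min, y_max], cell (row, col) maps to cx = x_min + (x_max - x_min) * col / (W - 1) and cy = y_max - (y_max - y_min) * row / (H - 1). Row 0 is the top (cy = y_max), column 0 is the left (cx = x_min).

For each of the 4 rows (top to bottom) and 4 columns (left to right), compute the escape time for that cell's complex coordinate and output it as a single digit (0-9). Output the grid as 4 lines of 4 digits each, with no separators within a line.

(row=0, col=0): c = -1.8400 + 0.0000i → escape time 9
(row=0, col=1): c = -1.5533 + 0.0000i → escape time 9
(row=0, col=2): c = -1.2667 + 0.0000i → escape time 9
(row=0, col=3): c = -0.9800 + 0.0000i → escape time 9
(row=1, col=0): c = -1.8400 + -0.3833i → escape time 3
(row=1, col=1): c = -1.5533 + -0.3833i → escape time 4
(row=1, col=2): c = -1.2667 + -0.3833i → escape time 9
(row=1, col=3): c = -0.9800 + -0.3833i → escape time 8
(row=2, col=0): c = -1.8400 + -0.7667i → escape time 2
(row=2, col=1): c = -1.5533 + -0.7667i → escape time 3
(row=2, col=2): c = -1.2667 + -0.7667i → escape time 3
(row=2, col=3): c = -0.9800 + -0.7667i → escape time 3
(row=3, col=0): c = -1.8400 + -1.1500i → escape time 1
(row=3, col=1): c = -1.5533 + -1.1500i → escape time 2
(row=3, col=2): c = -1.2667 + -1.1500i → escape time 2
(row=3, col=3): c = -0.9800 + -1.1500i → escape time 3

Answer: 9999
3498
2333
1223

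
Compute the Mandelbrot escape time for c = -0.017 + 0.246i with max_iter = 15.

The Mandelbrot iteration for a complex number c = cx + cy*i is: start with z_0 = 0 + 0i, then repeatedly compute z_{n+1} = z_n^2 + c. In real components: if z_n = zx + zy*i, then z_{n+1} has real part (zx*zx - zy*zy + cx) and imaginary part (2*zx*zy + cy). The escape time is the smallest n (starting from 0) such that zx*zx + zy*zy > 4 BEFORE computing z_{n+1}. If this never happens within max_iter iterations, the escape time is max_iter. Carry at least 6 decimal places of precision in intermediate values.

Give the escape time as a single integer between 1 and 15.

Answer: 15

Derivation:
z_0 = 0 + 0i, c = -0.0170 + 0.2460i
Iter 1: z = -0.0170 + 0.2460i, |z|^2 = 0.0608
Iter 2: z = -0.0772 + 0.2376i, |z|^2 = 0.0624
Iter 3: z = -0.0675 + 0.2093i, |z|^2 = 0.0484
Iter 4: z = -0.0562 + 0.2177i, |z|^2 = 0.0506
Iter 5: z = -0.0612 + 0.2215i, |z|^2 = 0.0528
Iter 6: z = -0.0623 + 0.2189i, |z|^2 = 0.0518
Iter 7: z = -0.0610 + 0.2187i, |z|^2 = 0.0516
Iter 8: z = -0.0611 + 0.2193i, |z|^2 = 0.0518
Iter 9: z = -0.0614 + 0.2192i, |z|^2 = 0.0518
Iter 10: z = -0.0613 + 0.2191i, |z|^2 = 0.0518
Iter 11: z = -0.0612 + 0.2191i, |z|^2 = 0.0518
Iter 12: z = -0.0613 + 0.2192i, |z|^2 = 0.0518
Iter 13: z = -0.0613 + 0.2191i, |z|^2 = 0.0518
Iter 14: z = -0.0613 + 0.2191i, |z|^2 = 0.0518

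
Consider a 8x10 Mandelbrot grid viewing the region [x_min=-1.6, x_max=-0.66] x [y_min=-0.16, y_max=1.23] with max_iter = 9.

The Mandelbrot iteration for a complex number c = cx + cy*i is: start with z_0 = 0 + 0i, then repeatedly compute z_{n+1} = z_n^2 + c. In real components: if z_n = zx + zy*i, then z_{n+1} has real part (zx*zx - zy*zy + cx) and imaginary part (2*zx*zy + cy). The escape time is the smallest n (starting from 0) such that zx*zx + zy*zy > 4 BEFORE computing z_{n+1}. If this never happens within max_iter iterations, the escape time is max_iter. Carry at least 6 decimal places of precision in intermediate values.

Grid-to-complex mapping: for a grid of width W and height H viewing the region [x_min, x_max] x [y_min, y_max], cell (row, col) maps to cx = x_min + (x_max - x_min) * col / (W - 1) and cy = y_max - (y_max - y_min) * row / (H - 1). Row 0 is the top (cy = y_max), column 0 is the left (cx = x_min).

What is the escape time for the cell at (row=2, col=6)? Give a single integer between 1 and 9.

Answer: 3

Derivation:
z_0 = 0 + 0i, c = -0.7943 + 0.9211i
Iter 1: z = -0.7943 + 0.9211i, |z|^2 = 1.4793
Iter 2: z = -1.0118 + -0.5421i, |z|^2 = 1.3177
Iter 3: z = -0.0644 + 2.0182i, |z|^2 = 4.0774
Escaped at iteration 3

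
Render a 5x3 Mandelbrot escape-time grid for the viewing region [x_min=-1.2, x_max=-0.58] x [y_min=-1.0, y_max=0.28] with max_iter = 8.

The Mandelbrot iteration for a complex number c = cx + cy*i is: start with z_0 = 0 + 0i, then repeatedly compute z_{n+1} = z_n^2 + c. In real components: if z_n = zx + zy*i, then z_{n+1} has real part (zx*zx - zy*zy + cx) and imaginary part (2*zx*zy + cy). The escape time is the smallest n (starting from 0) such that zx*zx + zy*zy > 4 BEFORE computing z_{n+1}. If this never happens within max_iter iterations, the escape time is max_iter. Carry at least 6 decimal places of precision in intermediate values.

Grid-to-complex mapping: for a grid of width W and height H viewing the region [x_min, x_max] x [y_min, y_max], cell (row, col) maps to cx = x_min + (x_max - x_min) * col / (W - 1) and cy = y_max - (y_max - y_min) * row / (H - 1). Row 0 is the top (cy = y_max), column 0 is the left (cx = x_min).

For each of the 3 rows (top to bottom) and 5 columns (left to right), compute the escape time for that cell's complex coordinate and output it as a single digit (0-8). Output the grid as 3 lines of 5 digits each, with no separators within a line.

Answer: 88888
88788
33334

Derivation:
(row=0, col=0): c = -1.2000 + 0.2800i → escape time 8
(row=0, col=1): c = -1.0450 + 0.2800i → escape time 8
(row=0, col=2): c = -0.8900 + 0.2800i → escape time 8
(row=0, col=3): c = -0.7350 + 0.2800i → escape time 8
(row=0, col=4): c = -0.5800 + 0.2800i → escape time 8
(row=1, col=0): c = -1.2000 + -0.3600i → escape time 8
(row=1, col=1): c = -1.0450 + -0.3600i → escape time 8
(row=1, col=2): c = -0.8900 + -0.3600i → escape time 7
(row=1, col=3): c = -0.7350 + -0.3600i → escape time 8
(row=1, col=4): c = -0.5800 + -0.3600i → escape time 8
(row=2, col=0): c = -1.2000 + -1.0000i → escape time 3
(row=2, col=1): c = -1.0450 + -1.0000i → escape time 3
(row=2, col=2): c = -0.8900 + -1.0000i → escape time 3
(row=2, col=3): c = -0.7350 + -1.0000i → escape time 3
(row=2, col=4): c = -0.5800 + -1.0000i → escape time 4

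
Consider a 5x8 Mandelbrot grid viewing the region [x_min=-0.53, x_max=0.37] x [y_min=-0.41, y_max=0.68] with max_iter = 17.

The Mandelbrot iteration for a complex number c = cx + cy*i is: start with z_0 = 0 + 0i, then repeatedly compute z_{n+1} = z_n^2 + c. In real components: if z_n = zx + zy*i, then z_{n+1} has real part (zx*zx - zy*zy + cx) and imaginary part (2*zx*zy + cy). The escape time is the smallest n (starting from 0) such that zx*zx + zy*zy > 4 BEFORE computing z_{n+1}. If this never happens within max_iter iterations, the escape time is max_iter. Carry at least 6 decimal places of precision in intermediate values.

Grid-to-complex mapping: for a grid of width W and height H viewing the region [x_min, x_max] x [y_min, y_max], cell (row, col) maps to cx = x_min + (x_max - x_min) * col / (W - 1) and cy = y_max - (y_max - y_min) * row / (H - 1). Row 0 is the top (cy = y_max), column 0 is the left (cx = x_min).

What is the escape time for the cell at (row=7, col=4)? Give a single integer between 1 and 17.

Answer: 11

Derivation:
z_0 = 0 + 0i, c = 0.3700 + -0.4100i
Iter 1: z = 0.3700 + -0.4100i, |z|^2 = 0.3050
Iter 2: z = 0.3388 + -0.7134i, |z|^2 = 0.6237
Iter 3: z = -0.0242 + -0.8934i, |z|^2 = 0.7987
Iter 4: z = -0.4276 + -0.3668i, |z|^2 = 0.3174
Iter 5: z = 0.4183 + -0.0963i, |z|^2 = 0.1842
Iter 6: z = 0.5357 + -0.4905i, |z|^2 = 0.5276
Iter 7: z = 0.4163 + -0.9355i, |z|^2 = 1.0485
Iter 8: z = -0.3319 + -1.1889i, |z|^2 = 1.5237
Iter 9: z = -0.9334 + 0.3793i, |z|^2 = 1.0150
Iter 10: z = 1.0973 + -1.1180i, |z|^2 = 2.4540
Iter 11: z = 0.3242 + -2.8636i, |z|^2 = 8.3051
Escaped at iteration 11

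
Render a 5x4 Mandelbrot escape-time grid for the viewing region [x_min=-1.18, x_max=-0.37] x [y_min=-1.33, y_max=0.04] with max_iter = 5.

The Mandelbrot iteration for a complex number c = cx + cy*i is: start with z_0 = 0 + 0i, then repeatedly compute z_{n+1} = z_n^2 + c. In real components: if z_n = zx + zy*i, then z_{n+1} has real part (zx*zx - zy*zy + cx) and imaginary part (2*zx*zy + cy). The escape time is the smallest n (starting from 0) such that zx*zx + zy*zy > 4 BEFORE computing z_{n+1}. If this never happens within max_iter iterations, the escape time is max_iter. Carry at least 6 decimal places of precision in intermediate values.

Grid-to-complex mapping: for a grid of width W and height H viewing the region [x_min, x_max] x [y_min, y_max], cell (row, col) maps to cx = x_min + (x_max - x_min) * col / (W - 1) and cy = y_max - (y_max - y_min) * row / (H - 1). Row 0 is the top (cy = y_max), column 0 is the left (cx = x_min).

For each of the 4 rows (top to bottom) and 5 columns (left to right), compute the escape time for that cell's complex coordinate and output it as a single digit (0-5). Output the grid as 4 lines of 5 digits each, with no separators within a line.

Answer: 55555
55555
33445
22222

Derivation:
(row=0, col=0): c = -1.1800 + 0.0400i → escape time 5
(row=0, col=1): c = -0.9775 + 0.0400i → escape time 5
(row=0, col=2): c = -0.7750 + 0.0400i → escape time 5
(row=0, col=3): c = -0.5725 + 0.0400i → escape time 5
(row=0, col=4): c = -0.3700 + 0.0400i → escape time 5
(row=1, col=0): c = -1.1800 + -0.4167i → escape time 5
(row=1, col=1): c = -0.9775 + -0.4167i → escape time 5
(row=1, col=2): c = -0.7750 + -0.4167i → escape time 5
(row=1, col=3): c = -0.5725 + -0.4167i → escape time 5
(row=1, col=4): c = -0.3700 + -0.4167i → escape time 5
(row=2, col=0): c = -1.1800 + -0.8733i → escape time 3
(row=2, col=1): c = -0.9775 + -0.8733i → escape time 3
(row=2, col=2): c = -0.7750 + -0.8733i → escape time 4
(row=2, col=3): c = -0.5725 + -0.8733i → escape time 4
(row=2, col=4): c = -0.3700 + -0.8733i → escape time 5
(row=3, col=0): c = -1.1800 + -1.3300i → escape time 2
(row=3, col=1): c = -0.9775 + -1.3300i → escape time 2
(row=3, col=2): c = -0.7750 + -1.3300i → escape time 2
(row=3, col=3): c = -0.5725 + -1.3300i → escape time 2
(row=3, col=4): c = -0.3700 + -1.3300i → escape time 2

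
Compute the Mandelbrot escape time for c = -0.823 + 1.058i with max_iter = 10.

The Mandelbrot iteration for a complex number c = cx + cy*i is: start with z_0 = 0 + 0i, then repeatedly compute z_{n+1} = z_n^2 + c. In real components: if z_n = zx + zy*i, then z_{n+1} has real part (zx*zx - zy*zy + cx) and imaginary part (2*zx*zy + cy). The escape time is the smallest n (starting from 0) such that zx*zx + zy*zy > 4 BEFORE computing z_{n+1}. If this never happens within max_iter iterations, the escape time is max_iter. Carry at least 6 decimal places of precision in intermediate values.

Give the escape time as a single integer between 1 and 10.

Answer: 3

Derivation:
z_0 = 0 + 0i, c = -0.8230 + 1.0580i
Iter 1: z = -0.8230 + 1.0580i, |z|^2 = 1.7967
Iter 2: z = -1.2650 + -0.6835i, |z|^2 = 2.0674
Iter 3: z = 0.3102 + 2.7872i, |z|^2 = 7.8648
Escaped at iteration 3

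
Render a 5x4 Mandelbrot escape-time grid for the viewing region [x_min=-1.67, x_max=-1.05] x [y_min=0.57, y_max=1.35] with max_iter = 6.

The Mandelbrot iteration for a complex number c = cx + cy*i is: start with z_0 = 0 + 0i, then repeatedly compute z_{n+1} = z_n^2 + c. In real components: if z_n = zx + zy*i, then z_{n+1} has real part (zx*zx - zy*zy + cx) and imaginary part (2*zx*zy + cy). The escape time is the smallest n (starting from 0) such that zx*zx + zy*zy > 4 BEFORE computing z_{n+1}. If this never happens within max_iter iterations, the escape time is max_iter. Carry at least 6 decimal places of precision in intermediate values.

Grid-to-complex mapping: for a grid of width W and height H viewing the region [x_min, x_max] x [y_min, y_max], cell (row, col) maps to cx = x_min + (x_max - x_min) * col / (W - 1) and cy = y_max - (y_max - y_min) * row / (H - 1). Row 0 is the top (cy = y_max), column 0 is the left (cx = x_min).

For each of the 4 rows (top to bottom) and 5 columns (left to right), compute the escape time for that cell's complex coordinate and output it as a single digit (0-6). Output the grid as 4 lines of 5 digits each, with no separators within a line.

(row=0, col=0): c = -1.6700 + 1.3500i → escape time 1
(row=0, col=1): c = -1.5150 + 1.3500i → escape time 1
(row=0, col=2): c = -1.3600 + 1.3500i → escape time 2
(row=0, col=3): c = -1.2050 + 1.3500i → escape time 2
(row=0, col=4): c = -1.0500 + 1.3500i → escape time 2
(row=1, col=0): c = -1.6700 + 1.0900i → escape time 2
(row=1, col=1): c = -1.5150 + 1.0900i → escape time 2
(row=1, col=2): c = -1.3600 + 1.0900i → escape time 2
(row=1, col=3): c = -1.2050 + 1.0900i → escape time 3
(row=1, col=4): c = -1.0500 + 1.0900i → escape time 3
(row=2, col=0): c = -1.6700 + 0.8300i → escape time 3
(row=2, col=1): c = -1.5150 + 0.8300i → escape time 3
(row=2, col=2): c = -1.3600 + 0.8300i → escape time 3
(row=2, col=3): c = -1.2050 + 0.8300i → escape time 3
(row=2, col=4): c = -1.0500 + 0.8300i → escape time 3
(row=3, col=0): c = -1.6700 + 0.5700i → escape time 3
(row=3, col=1): c = -1.5150 + 0.5700i → escape time 3
(row=3, col=2): c = -1.3600 + 0.5700i → escape time 3
(row=3, col=3): c = -1.2050 + 0.5700i → escape time 4
(row=3, col=4): c = -1.0500 + 0.5700i → escape time 5

Answer: 11222
22233
33333
33345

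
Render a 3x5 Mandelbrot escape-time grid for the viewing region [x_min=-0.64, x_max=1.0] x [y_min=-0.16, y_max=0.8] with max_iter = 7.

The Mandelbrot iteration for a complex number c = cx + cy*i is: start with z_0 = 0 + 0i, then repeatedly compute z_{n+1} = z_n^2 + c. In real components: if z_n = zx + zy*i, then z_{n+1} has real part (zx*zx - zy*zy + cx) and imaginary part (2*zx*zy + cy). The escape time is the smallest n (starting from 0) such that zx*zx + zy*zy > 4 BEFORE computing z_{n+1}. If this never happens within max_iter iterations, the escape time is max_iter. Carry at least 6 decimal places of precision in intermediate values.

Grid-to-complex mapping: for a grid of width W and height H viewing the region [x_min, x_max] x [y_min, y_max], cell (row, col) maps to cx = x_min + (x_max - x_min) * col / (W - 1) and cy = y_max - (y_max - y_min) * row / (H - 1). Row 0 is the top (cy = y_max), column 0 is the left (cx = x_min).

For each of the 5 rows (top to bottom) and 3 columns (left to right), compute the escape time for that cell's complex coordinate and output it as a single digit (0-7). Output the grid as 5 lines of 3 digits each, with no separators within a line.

(row=0, col=0): c = -0.6400 + 0.8000i → escape time 4
(row=0, col=1): c = 0.1800 + 0.8000i → escape time 5
(row=0, col=2): c = 1.0000 + 0.8000i → escape time 2
(row=1, col=0): c = -0.6400 + 0.5600i → escape time 7
(row=1, col=1): c = 0.1800 + 0.5600i → escape time 7
(row=1, col=2): c = 1.0000 + 0.5600i → escape time 2
(row=2, col=0): c = -0.6400 + 0.3200i → escape time 7
(row=2, col=1): c = 0.1800 + 0.3200i → escape time 7
(row=2, col=2): c = 1.0000 + 0.3200i → escape time 2
(row=3, col=0): c = -0.6400 + 0.0800i → escape time 7
(row=3, col=1): c = 0.1800 + 0.0800i → escape time 7
(row=3, col=2): c = 1.0000 + 0.0800i → escape time 2
(row=4, col=0): c = -0.6400 + -0.1600i → escape time 7
(row=4, col=1): c = 0.1800 + -0.1600i → escape time 7
(row=4, col=2): c = 1.0000 + -0.1600i → escape time 2

Answer: 452
772
772
772
772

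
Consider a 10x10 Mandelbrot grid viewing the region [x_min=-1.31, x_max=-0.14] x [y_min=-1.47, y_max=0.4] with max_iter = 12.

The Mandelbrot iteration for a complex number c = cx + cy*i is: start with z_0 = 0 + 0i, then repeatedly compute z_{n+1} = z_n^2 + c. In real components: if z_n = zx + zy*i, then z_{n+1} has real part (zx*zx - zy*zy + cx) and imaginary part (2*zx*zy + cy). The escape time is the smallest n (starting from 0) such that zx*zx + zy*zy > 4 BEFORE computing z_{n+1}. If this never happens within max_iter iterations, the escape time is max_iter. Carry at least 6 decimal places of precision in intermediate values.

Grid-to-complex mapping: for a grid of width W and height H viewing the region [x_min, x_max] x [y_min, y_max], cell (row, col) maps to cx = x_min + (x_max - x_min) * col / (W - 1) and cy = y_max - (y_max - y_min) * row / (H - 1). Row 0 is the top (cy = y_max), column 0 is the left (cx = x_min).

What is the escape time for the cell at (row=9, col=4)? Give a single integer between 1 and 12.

Answer: 2

Derivation:
z_0 = 0 + 0i, c = -0.7900 + -1.4700i
Iter 1: z = -0.7900 + -1.4700i, |z|^2 = 2.7850
Iter 2: z = -2.3268 + 0.8526i, |z|^2 = 6.1409
Escaped at iteration 2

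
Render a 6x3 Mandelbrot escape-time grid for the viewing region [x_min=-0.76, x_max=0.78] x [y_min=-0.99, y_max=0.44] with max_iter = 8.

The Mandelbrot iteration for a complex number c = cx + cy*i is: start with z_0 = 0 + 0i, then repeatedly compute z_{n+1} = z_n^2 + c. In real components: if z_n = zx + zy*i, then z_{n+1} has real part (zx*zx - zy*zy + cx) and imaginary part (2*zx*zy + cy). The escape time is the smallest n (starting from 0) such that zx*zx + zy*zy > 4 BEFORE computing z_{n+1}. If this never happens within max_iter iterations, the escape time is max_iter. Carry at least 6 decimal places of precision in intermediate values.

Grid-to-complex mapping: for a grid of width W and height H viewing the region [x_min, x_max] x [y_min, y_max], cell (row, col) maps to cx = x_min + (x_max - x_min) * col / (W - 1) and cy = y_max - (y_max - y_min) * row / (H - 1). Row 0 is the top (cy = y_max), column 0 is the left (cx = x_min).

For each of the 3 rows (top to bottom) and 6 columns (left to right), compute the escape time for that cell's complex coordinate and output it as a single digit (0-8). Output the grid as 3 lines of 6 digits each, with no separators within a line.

Answer: 788863
888863
348432

Derivation:
(row=0, col=0): c = -0.7600 + 0.4400i → escape time 7
(row=0, col=1): c = -0.4520 + 0.4400i → escape time 8
(row=0, col=2): c = -0.1440 + 0.4400i → escape time 8
(row=0, col=3): c = 0.1640 + 0.4400i → escape time 8
(row=0, col=4): c = 0.4720 + 0.4400i → escape time 6
(row=0, col=5): c = 0.7800 + 0.4400i → escape time 3
(row=1, col=0): c = -0.7600 + -0.2750i → escape time 8
(row=1, col=1): c = -0.4520 + -0.2750i → escape time 8
(row=1, col=2): c = -0.1440 + -0.2750i → escape time 8
(row=1, col=3): c = 0.1640 + -0.2750i → escape time 8
(row=1, col=4): c = 0.4720 + -0.2750i → escape time 6
(row=1, col=5): c = 0.7800 + -0.2750i → escape time 3
(row=2, col=0): c = -0.7600 + -0.9900i → escape time 3
(row=2, col=1): c = -0.4520 + -0.9900i → escape time 4
(row=2, col=2): c = -0.1440 + -0.9900i → escape time 8
(row=2, col=3): c = 0.1640 + -0.9900i → escape time 4
(row=2, col=4): c = 0.4720 + -0.9900i → escape time 3
(row=2, col=5): c = 0.7800 + -0.9900i → escape time 2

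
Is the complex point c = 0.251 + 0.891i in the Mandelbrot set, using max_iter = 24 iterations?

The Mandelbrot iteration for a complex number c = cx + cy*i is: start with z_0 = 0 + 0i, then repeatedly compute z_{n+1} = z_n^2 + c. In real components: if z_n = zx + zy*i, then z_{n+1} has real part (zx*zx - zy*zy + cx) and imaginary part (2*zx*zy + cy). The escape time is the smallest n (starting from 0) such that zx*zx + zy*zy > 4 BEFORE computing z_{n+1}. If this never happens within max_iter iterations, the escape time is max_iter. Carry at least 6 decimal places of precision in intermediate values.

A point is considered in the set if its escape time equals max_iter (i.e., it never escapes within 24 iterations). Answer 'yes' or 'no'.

Answer: no

Derivation:
z_0 = 0 + 0i, c = 0.2510 + 0.8910i
Iter 1: z = 0.2510 + 0.8910i, |z|^2 = 0.8569
Iter 2: z = -0.4799 + 1.3383i, |z|^2 = 2.0213
Iter 3: z = -1.3097 + -0.3934i, |z|^2 = 1.8701
Iter 4: z = 1.8116 + 1.9216i, |z|^2 = 6.9742
Escaped at iteration 4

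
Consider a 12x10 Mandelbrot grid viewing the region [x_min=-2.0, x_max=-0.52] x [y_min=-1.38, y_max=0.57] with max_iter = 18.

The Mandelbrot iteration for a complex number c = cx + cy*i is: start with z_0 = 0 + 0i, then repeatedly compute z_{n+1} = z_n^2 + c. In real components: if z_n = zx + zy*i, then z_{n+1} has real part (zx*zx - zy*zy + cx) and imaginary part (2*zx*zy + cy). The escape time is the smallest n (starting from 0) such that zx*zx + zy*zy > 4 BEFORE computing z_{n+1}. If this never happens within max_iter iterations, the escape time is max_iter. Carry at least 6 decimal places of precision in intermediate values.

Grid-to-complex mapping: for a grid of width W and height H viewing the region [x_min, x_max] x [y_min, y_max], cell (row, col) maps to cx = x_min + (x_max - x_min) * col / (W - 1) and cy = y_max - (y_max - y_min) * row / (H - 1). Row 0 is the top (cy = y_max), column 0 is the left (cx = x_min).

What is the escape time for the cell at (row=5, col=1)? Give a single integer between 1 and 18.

z_0 = 0 + 0i, c = -1.8655 + -0.5133i
Iter 1: z = -1.8655 + -0.5133i, |z|^2 = 3.7434
Iter 2: z = 1.3510 + 1.4019i, |z|^2 = 3.7903
Iter 3: z = -2.0056 + 3.2744i, |z|^2 = 14.7440
Escaped at iteration 3

Answer: 3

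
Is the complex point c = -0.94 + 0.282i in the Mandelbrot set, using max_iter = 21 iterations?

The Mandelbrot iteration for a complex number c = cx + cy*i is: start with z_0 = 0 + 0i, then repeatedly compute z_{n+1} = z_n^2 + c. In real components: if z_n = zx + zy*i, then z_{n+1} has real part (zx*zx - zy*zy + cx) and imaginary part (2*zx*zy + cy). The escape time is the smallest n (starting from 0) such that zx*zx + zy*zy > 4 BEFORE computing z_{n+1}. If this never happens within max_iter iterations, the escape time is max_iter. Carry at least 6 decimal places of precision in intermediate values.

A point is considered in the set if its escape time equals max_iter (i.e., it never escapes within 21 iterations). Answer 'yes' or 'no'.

z_0 = 0 + 0i, c = -0.9400 + 0.2820i
Iter 1: z = -0.9400 + 0.2820i, |z|^2 = 0.9631
Iter 2: z = -0.1359 + -0.2482i, |z|^2 = 0.0801
Iter 3: z = -0.9831 + 0.3495i, |z|^2 = 1.0886
Iter 4: z = -0.0956 + -0.4051i, |z|^2 = 0.1733
Iter 5: z = -1.0950 + 0.3595i, |z|^2 = 1.3282
Iter 6: z = 0.1298 + -0.5052i, |z|^2 = 0.2721
Iter 7: z = -1.1784 + 0.1509i, |z|^2 = 1.4115
Iter 8: z = 0.4259 + -0.0736i, |z|^2 = 0.1868
Iter 9: z = -0.7640 + 0.2193i, |z|^2 = 0.6318
Iter 10: z = -0.4044 + -0.0531i, |z|^2 = 0.1663
Iter 11: z = -0.7793 + 0.3249i, |z|^2 = 0.7129
Iter 12: z = -0.4383 + -0.2244i, |z|^2 = 0.2424
Iter 13: z = -0.7983 + 0.4787i, |z|^2 = 0.8664
Iter 14: z = -0.5319 + -0.4823i, |z|^2 = 0.5155
Iter 15: z = -0.8897 + 0.7951i, |z|^2 = 1.4236
Iter 16: z = -0.7806 + -1.1327i, |z|^2 = 1.8923
Iter 17: z = -1.6136 + 2.0503i, |z|^2 = 6.8075
Escaped at iteration 17

Answer: no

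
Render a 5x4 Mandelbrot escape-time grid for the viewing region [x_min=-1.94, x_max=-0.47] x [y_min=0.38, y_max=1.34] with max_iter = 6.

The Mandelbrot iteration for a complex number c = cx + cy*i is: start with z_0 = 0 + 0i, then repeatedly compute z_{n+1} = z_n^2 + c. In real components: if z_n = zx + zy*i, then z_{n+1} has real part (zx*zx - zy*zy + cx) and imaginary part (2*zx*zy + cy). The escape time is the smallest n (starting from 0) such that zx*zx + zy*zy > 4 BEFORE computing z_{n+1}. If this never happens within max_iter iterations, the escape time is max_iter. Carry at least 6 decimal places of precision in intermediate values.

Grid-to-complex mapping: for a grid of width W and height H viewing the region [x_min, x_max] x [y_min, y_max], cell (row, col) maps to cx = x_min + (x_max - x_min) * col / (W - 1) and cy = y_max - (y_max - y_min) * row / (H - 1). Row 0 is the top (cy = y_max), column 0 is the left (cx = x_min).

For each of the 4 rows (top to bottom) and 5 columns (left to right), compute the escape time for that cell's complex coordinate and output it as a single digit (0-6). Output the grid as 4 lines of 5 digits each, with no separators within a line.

(row=0, col=0): c = -1.9400 + 1.3400i → escape time 1
(row=0, col=1): c = -1.5725 + 1.3400i → escape time 1
(row=0, col=2): c = -1.2050 + 1.3400i → escape time 2
(row=0, col=3): c = -0.8375 + 1.3400i → escape time 2
(row=0, col=4): c = -0.4700 + 1.3400i → escape time 2
(row=1, col=0): c = -1.9400 + 1.0200i → escape time 1
(row=1, col=1): c = -1.5725 + 1.0200i → escape time 2
(row=1, col=2): c = -1.2050 + 1.0200i → escape time 3
(row=1, col=3): c = -0.8375 + 1.0200i → escape time 3
(row=1, col=4): c = -0.4700 + 1.0200i → escape time 4
(row=2, col=0): c = -1.9400 + 0.7000i → escape time 1
(row=2, col=1): c = -1.5725 + 0.7000i → escape time 3
(row=2, col=2): c = -1.2050 + 0.7000i → escape time 3
(row=2, col=3): c = -0.8375 + 0.7000i → escape time 4
(row=2, col=4): c = -0.4700 + 0.7000i → escape time 6
(row=3, col=0): c = -1.9400 + 0.3800i → escape time 2
(row=3, col=1): c = -1.5725 + 0.3800i → escape time 4
(row=3, col=2): c = -1.2050 + 0.3800i → escape time 6
(row=3, col=3): c = -0.8375 + 0.3800i → escape time 6
(row=3, col=4): c = -0.4700 + 0.3800i → escape time 6

Answer: 11222
12334
13346
24666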